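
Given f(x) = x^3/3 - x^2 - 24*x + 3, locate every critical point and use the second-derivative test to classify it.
f'(x) = x^2 - 2*x - 24

Solve f'(x) = 0:
  Factor: x^2 - 2*x - 24 = (x - 6)*(x + 4) = 0.
  ⇒ x = -4, 6

f''(x) = 2*x - 2
Second-derivative test at each critical point:
  f''(-4) = -10 < 0 → local maximum
  f''(6) = 10 > 0 → local minimum

Critical points: x = -4 (local maximum); x = 6 (local minimum)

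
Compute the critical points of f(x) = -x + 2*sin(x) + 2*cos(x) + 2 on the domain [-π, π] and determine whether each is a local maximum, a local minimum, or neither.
f'(x) = 2*sqrt(2)*cos(x + pi/4) - 1

Solve f'(x) = 0 on [-π, π]:
  f'(x) = 0 ⇔ -2*sin(x) + 2*cos(x) = 1. Write the left side as R·cos(x + φ) with R = √(2² + 2²) = 2*sqrt(2), cos φ = sqrt(2)/2, sin φ = sqrt(2)/2; then cos(x + φ) = sqrt(2)/4. Solve for x and keep the solutions lying in [-π, π].
  ⇒ x = -pi + atan((-sqrt(7) - 1)/(1 - sqrt(7))) ≈ -1.9948, atan((-1 + sqrt(7))/(1 + sqrt(7))) ≈ 0.4240

f''(x) = -2*sqrt(2)*sin(x + pi/4)
Second-derivative test at each critical point:
  f''(-1.9948) = 2.6458 > 0 → local minimum
  f''(0.4240) = -2.6458 < 0 → local maximum

Critical points: x = -pi + atan((-sqrt(7) - 1)/(1 - sqrt(7))) ≈ -1.9948 (local minimum); x = atan((-1 + sqrt(7))/(1 + sqrt(7))) ≈ 0.4240 (local maximum)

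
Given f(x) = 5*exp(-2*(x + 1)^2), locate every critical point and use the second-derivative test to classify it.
f'(x) = 20*(-x - 1)*exp(-2*(x + 1)^2)

Solve f'(x) = 0:
  f'(x) = (-20*x - 20)·exp(-2*(x + 1)^2) and exp(-2*(x + 1)^2) > 0 for every x, so f'(x) = 0 ⇔ -20*x - 20 = 0.
  Factor: -20*x - 20 = -20*(x + 1) = 0.
  ⇒ x = -1

f''(x) = 20*(4*(x + 1)^2 - 1)*exp(-2*(x + 1)^2)
Second-derivative test at each critical point:
  f''(-1) = -20 < 0 → local maximum

Critical points: x = -1 (local maximum)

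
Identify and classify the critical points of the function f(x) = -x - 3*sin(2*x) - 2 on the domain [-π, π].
f'(x) = 12*sin(x)^2 - 7

Solve f'(x) = 0 on [-π, π]:
  f'(x) = 0 ⇔ cos(2*x) = -1/6, i.e. 2*x = ±arccos(-1/6) + 2nπ; keep the solutions lying in [-π, π].
  ⇒ x = -pi + acos(-1/6)/2 ≈ -2.2725, -acos(-1/6)/2 ≈ -0.8691, acos(-1/6)/2 ≈ 0.8691, pi - acos(-1/6)/2 ≈ 2.2725

f''(x) = 12*sin(2*x)
Second-derivative test at each critical point:
  f''(-2.2725) = 11.8322 > 0 → local minimum
  f''(-0.8691) = -11.8322 < 0 → local maximum
  f''(0.8691) = 11.8322 > 0 → local minimum
  f''(2.2725) = -11.8322 < 0 → local maximum

Critical points: x = -pi + acos(-1/6)/2 ≈ -2.2725 (local minimum); x = -acos(-1/6)/2 ≈ -0.8691 (local maximum); x = acos(-1/6)/2 ≈ 0.8691 (local minimum); x = pi - acos(-1/6)/2 ≈ 2.2725 (local maximum)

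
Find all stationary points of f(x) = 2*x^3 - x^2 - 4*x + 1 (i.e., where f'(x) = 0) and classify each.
f'(x) = 6*x^2 - 2*x - 4

Solve f'(x) = 0:
  Factor: 6*x^2 - 2*x - 4 = 2*(x - 1)*(3*x + 2) = 0.
  ⇒ x = -2/3, 1

f''(x) = 12*x - 2
Second-derivative test at each critical point:
  f''(-2/3) = -10 < 0 → local maximum
  f''(1) = 10 > 0 → local minimum

Critical points: x = -2/3 (local maximum); x = 1 (local minimum)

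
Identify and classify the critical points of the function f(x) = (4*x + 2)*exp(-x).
f'(x) = 2*(1 - 2*x)*exp(-x)

Solve f'(x) = 0:
  f'(x) = (2 - 4*x)·exp(-x) and exp(-x) > 0 for every x, so f'(x) = 0 ⇔ 2 - 4*x = 0.
  Factor: 2 - 4*x = -2*(2*x - 1) = 0.
  ⇒ x = 1/2

f''(x) = 2*(2*x - 3)*exp(-x)
Second-derivative test at each critical point:
  f''(1/2) = -2.4261 < 0 → local maximum

Critical points: x = 1/2 (local maximum)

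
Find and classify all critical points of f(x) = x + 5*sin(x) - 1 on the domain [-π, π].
f'(x) = 5*cos(x) + 1

Solve f'(x) = 0 on [-π, π]:
  f'(x) = 0 ⇔ cos(x) = -1/5, i.e. x = ±arccos(-1/5) + 2nπ; keep the solutions lying in [-π, π].
  ⇒ x = -acos(-1/5) ≈ -1.7722, acos(-1/5) ≈ 1.7722

f''(x) = -5*sin(x)
Second-derivative test at each critical point:
  f''(-1.7722) = 4.8990 > 0 → local minimum
  f''(1.7722) = -4.8990 < 0 → local maximum

Critical points: x = -acos(-1/5) ≈ -1.7722 (local minimum); x = acos(-1/5) ≈ 1.7722 (local maximum)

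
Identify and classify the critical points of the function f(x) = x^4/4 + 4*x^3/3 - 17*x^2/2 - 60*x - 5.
f'(x) = x^3 + 4*x^2 - 17*x - 60

Solve f'(x) = 0:
  Factor: x^3 + 4*x^2 - 17*x - 60 = (x - 4)*(x + 3)*(x + 5) = 0.
  ⇒ x = -5, -3, 4

f''(x) = 3*x^2 + 8*x - 17
Second-derivative test at each critical point:
  f''(-5) = 18 > 0 → local minimum
  f''(-3) = -14 < 0 → local maximum
  f''(4) = 63 > 0 → local minimum

Critical points: x = -5 (local minimum); x = -3 (local maximum); x = 4 (local minimum)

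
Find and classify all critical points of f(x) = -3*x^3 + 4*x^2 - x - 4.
f'(x) = -9*x^2 + 8*x - 1

Solve f'(x) = 0:
  9*x^2 - 8*x + 1 = 0 has no rational roots; quadratic formula: x = (8 ± √28)/18.
  ⇒ x = 4/9 - sqrt(7)/9 ≈ 0.1505, sqrt(7)/9 + 4/9 ≈ 0.7384

f''(x) = 8 - 18*x
Second-derivative test at each critical point:
  f''(0.1505) = 5.2915 > 0 → local minimum
  f''(0.7384) = -5.2915 < 0 → local maximum

Critical points: x = 4/9 - sqrt(7)/9 ≈ 0.1505 (local minimum); x = sqrt(7)/9 + 4/9 ≈ 0.7384 (local maximum)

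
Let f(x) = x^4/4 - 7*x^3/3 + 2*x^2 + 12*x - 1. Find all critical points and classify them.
f'(x) = x^3 - 7*x^2 + 4*x + 12

Solve f'(x) = 0:
  Factor: x^3 - 7*x^2 + 4*x + 12 = (x - 6)*(x - 2)*(x + 1) = 0.
  ⇒ x = -1, 2, 6

f''(x) = 3*x^2 - 14*x + 4
Second-derivative test at each critical point:
  f''(-1) = 21 > 0 → local minimum
  f''(2) = -12 < 0 → local maximum
  f''(6) = 28 > 0 → local minimum

Critical points: x = -1 (local minimum); x = 2 (local maximum); x = 6 (local minimum)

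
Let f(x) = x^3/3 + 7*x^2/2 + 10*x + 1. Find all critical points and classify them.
f'(x) = x^2 + 7*x + 10

Solve f'(x) = 0:
  Factor: x^2 + 7*x + 10 = (x + 2)*(x + 5) = 0.
  ⇒ x = -5, -2

f''(x) = 2*x + 7
Second-derivative test at each critical point:
  f''(-5) = -3 < 0 → local maximum
  f''(-2) = 3 > 0 → local minimum

Critical points: x = -5 (local maximum); x = -2 (local minimum)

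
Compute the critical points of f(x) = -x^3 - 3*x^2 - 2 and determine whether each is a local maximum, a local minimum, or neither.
f'(x) = 3*x*(-x - 2)

Solve f'(x) = 0:
  Factor: -3*x^2 - 6*x = -3*x*(x + 2) = 0.
  ⇒ x = -2, 0

f''(x) = -6*x - 6
Second-derivative test at each critical point:
  f''(-2) = 6 > 0 → local minimum
  f''(0) = -6 < 0 → local maximum

Critical points: x = -2 (local minimum); x = 0 (local maximum)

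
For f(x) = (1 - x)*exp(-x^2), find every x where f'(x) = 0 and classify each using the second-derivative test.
f'(x) = (2*x*(x - 1) - 1)*exp(-x^2)

Solve f'(x) = 0:
  f'(x) = (2*x^2 - 2*x - 1)·exp(-x^2) and exp(-x^2) > 0 for every x, so f'(x) = 0 ⇔ 2*x^2 - 2*x - 1 = 0.
  2*x^2 - 2*x - 1 = 0 has no rational roots; quadratic formula: x = (2 ± √12)/4.
  ⇒ x = 1/2 - sqrt(3)/2 ≈ -0.3660, 1/2 + sqrt(3)/2 ≈ 1.3660

f''(x) = 2*(2*x^2*(1 - x) + 3*x - 1)*exp(-x^2)
Second-derivative test at each critical point:
  f''(-0.3660) = -3.0297 < 0 → local maximum
  f''(1.3660) = 0.5360 > 0 → local minimum

Critical points: x = 1/2 - sqrt(3)/2 ≈ -0.3660 (local maximum); x = 1/2 + sqrt(3)/2 ≈ 1.3660 (local minimum)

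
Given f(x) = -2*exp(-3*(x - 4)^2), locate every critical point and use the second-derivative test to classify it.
f'(x) = 12*(x - 4)*exp(-3*(x - 4)^2)

Solve f'(x) = 0:
  f'(x) = (12*x - 48)·exp(-3*(x - 4)^2) and exp(-3*(x - 4)^2) > 0 for every x, so f'(x) = 0 ⇔ 12*x - 48 = 0.
  Factor: 12*x - 48 = 12*(x - 4) = 0.
  ⇒ x = 4

f''(x) = 12*(1 - 6*(x - 4)^2)*exp(-3*(x - 4)^2)
Second-derivative test at each critical point:
  f''(4) = 12 > 0 → local minimum

Critical points: x = 4 (local minimum)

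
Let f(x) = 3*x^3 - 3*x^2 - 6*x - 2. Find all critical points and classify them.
f'(x) = 9*x^2 - 6*x - 6

Solve f'(x) = 0:
  Factor: 9*x^2 - 6*x - 6 = 3*(3*x^2 - 2*x - 2); 3*x^2 - 2*x - 2 = 0 has no rational roots; quadratic formula: x = (2 ± √28)/6.
  ⇒ x = 1/3 - sqrt(7)/3 ≈ -0.5486, 1/3 + sqrt(7)/3 ≈ 1.2153

f''(x) = 18*x - 6
Second-derivative test at each critical point:
  f''(-0.5486) = -15.8745 < 0 → local maximum
  f''(1.2153) = 15.8745 > 0 → local minimum

Critical points: x = 1/3 - sqrt(7)/3 ≈ -0.5486 (local maximum); x = 1/3 + sqrt(7)/3 ≈ 1.2153 (local minimum)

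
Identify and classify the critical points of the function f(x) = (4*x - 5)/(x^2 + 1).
f'(x) = 2*(-2*x^2 + 5*x + 2)/(x^4 + 2*x^2 + 1)

Solve f'(x) = 0:
  f'(x) = -2*(2*x^2 - 5*x - 2)/(x^2 + 1)^2; the denominator is positive wherever f is defined, so f'(x) = 0 ⇔ -4*x^2 + 10*x + 4 = 0.
  Factor: -4*x^2 + 10*x + 4 = -2*(2*x^2 - 5*x - 2); 2*x^2 - 5*x - 2 = 0 has no rational roots; quadratic formula: x = (5 ± √41)/4.
  ⇒ x = 5/4 - sqrt(41)/4 ≈ -0.3508, 5/4 + sqrt(41)/4 ≈ 2.8508

f''(x) = 2*(4*x^2*(4*x - 5) + (5 - 12*x)*(x^2 + 1))/(x^2 + 1)^3
Second-derivative test at each critical point:
  f''(-0.3508) = 10.1537 > 0 → local minimum
  f''(2.8508) = -0.1537 < 0 → local maximum

Critical points: x = 5/4 - sqrt(41)/4 ≈ -0.3508 (local minimum); x = 5/4 + sqrt(41)/4 ≈ 2.8508 (local maximum)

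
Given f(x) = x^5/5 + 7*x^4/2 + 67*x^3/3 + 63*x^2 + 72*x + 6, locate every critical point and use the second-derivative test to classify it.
f'(x) = x^4 + 14*x^3 + 67*x^2 + 126*x + 72

Solve f'(x) = 0:
  Factor: x^4 + 14*x^3 + 67*x^2 + 126*x + 72 = (x + 1)*(x + 3)*(x + 4)*(x + 6) = 0.
  ⇒ x = -6, -4, -3, -1

f''(x) = 4*x^3 + 42*x^2 + 134*x + 126
Second-derivative test at each critical point:
  f''(-6) = -30 < 0 → local maximum
  f''(-4) = 6 > 0 → local minimum
  f''(-3) = -6 < 0 → local maximum
  f''(-1) = 30 > 0 → local minimum

Critical points: x = -6 (local maximum); x = -4 (local minimum); x = -3 (local maximum); x = -1 (local minimum)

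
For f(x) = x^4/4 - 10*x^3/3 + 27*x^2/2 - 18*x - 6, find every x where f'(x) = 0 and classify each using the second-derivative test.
f'(x) = x^3 - 10*x^2 + 27*x - 18

Solve f'(x) = 0:
  Factor: x^3 - 10*x^2 + 27*x - 18 = (x - 6)*(x - 3)*(x - 1) = 0.
  ⇒ x = 1, 3, 6

f''(x) = 3*x^2 - 20*x + 27
Second-derivative test at each critical point:
  f''(1) = 10 > 0 → local minimum
  f''(3) = -6 < 0 → local maximum
  f''(6) = 15 > 0 → local minimum

Critical points: x = 1 (local minimum); x = 3 (local maximum); x = 6 (local minimum)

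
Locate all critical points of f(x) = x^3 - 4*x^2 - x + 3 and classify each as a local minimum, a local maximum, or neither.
f'(x) = 3*x^2 - 8*x - 1

Solve f'(x) = 0:
  3*x^2 - 8*x - 1 = 0 has no rational roots; quadratic formula: x = (8 ± √76)/6.
  ⇒ x = 4/3 - sqrt(19)/3 ≈ -0.1196, 4/3 + sqrt(19)/3 ≈ 2.7863

f''(x) = 6*x - 8
Second-derivative test at each critical point:
  f''(-0.1196) = -8.7178 < 0 → local maximum
  f''(2.7863) = 8.7178 > 0 → local minimum

Critical points: x = 4/3 - sqrt(19)/3 ≈ -0.1196 (local maximum); x = 4/3 + sqrt(19)/3 ≈ 2.7863 (local minimum)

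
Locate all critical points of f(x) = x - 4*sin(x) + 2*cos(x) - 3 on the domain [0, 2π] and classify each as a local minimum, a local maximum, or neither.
f'(x) = -2*sin(x) - 4*cos(x) + 1

Solve f'(x) = 0 on [0, 2π]:
  f'(x) = 0 ⇔ -2*sin(x) - 4*cos(x) = -1. Write the left side as R·cos(x + φ) with R = √((-4)² + 2²) = 2*sqrt(5), cos φ = -2*sqrt(5)/5, sin φ = sqrt(5)/5; then cos(x + φ) = -sqrt(5)/10. Solve for x and keep the solutions lying in [0, 2π].
  ⇒ x = atan((1 + 2*sqrt(19))/(2 - sqrt(19))) + pi ≈ 1.8089, atan((1 - 2*sqrt(19))/(2 + sqrt(19))) + 2*pi ≈ 5.4015

f''(x) = 4*sin(x) - 2*cos(x)
Second-derivative test at each critical point:
  f''(1.8089) = 4.3589 > 0 → local minimum
  f''(5.4015) = -4.3589 < 0 → local maximum

Critical points: x = atan((1 + 2*sqrt(19))/(2 - sqrt(19))) + pi ≈ 1.8089 (local minimum); x = atan((1 - 2*sqrt(19))/(2 + sqrt(19))) + 2*pi ≈ 5.4015 (local maximum)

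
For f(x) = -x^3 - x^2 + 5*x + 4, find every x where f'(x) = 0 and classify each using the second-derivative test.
f'(x) = -3*x^2 - 2*x + 5

Solve f'(x) = 0:
  Factor: -3*x^2 - 2*x + 5 = -(x - 1)*(3*x + 5) = 0.
  ⇒ x = -5/3, 1

f''(x) = -6*x - 2
Second-derivative test at each critical point:
  f''(-5/3) = 8 > 0 → local minimum
  f''(1) = -8 < 0 → local maximum

Critical points: x = -5/3 (local minimum); x = 1 (local maximum)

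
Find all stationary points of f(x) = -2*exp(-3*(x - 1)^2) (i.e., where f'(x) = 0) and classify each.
f'(x) = 12*(x - 1)*exp(-3*(x - 1)^2)

Solve f'(x) = 0:
  f'(x) = (12*x - 12)·exp(-3*(x - 1)^2) and exp(-3*(x - 1)^2) > 0 for every x, so f'(x) = 0 ⇔ 12*x - 12 = 0.
  Factor: 12*x - 12 = 12*(x - 1) = 0.
  ⇒ x = 1

f''(x) = 12*(1 - 6*(x - 1)^2)*exp(-3*(x - 1)^2)
Second-derivative test at each critical point:
  f''(1) = 12 > 0 → local minimum

Critical points: x = 1 (local minimum)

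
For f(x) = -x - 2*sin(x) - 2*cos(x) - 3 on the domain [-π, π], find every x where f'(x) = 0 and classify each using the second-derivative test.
f'(x) = -2*sqrt(2)*cos(x + pi/4) - 1

Solve f'(x) = 0 on [-π, π]:
  f'(x) = 0 ⇔ 2*sin(x) - 2*cos(x) = 1. Write the left side as R·cos(x + φ) with R = √((-2)² + (-2)²) = 2*sqrt(2), cos φ = -sqrt(2)/2, sin φ = -sqrt(2)/2; then cos(x + φ) = sqrt(2)/4. Solve for x and keep the solutions lying in [-π, π].
  ⇒ x = -pi + atan((1 - sqrt(7))/(-sqrt(7) - 1)) ≈ -2.7176, atan((1 + sqrt(7))/(-1 + sqrt(7))) ≈ 1.1468

f''(x) = 2*sqrt(2)*sin(x + pi/4)
Second-derivative test at each critical point:
  f''(-2.7176) = -2.6458 < 0 → local maximum
  f''(1.1468) = 2.6458 > 0 → local minimum

Critical points: x = -pi + atan((1 - sqrt(7))/(-sqrt(7) - 1)) ≈ -2.7176 (local maximum); x = atan((1 + sqrt(7))/(-1 + sqrt(7))) ≈ 1.1468 (local minimum)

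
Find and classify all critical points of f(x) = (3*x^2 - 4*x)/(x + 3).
f'(x) = 3*(x^2 + 6*x - 4)/(x^2 + 6*x + 9)

Solve f'(x) = 0:
  f'(x) = 3*(x^2 + 6*x - 4)/(x + 3)^2; the denominator is positive wherever f is defined, so f'(x) = 0 ⇔ 3*x^2 + 18*x - 12 = 0.
  Factor: 3*x^2 + 18*x - 12 = 3*(x^2 + 6*x - 4); x^2 + 6*x - 4 = 0 has no rational roots; quadratic formula: x = (-6 ± √52)/2.
  ⇒ x = -sqrt(13) - 3 ≈ -6.6056, -3 + sqrt(13) ≈ 0.6056

f''(x) = 78/(x^3 + 9*x^2 + 27*x + 27)
Second-derivative test at each critical point:
  f''(-6.6056) = -1.6641 < 0 → local maximum
  f''(0.6056) = 1.6641 > 0 → local minimum

Critical points: x = -sqrt(13) - 3 ≈ -6.6056 (local maximum); x = -3 + sqrt(13) ≈ 0.6056 (local minimum)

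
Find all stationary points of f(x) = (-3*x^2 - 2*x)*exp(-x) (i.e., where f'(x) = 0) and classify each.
f'(x) = (3*x^2 - 4*x - 2)*exp(-x)

Solve f'(x) = 0:
  f'(x) = (3*x^2 - 4*x - 2)·exp(-x) and exp(-x) > 0 for every x, so f'(x) = 0 ⇔ 3*x^2 - 4*x - 2 = 0.
  3*x^2 - 4*x - 2 = 0 has no rational roots; quadratic formula: x = (4 ± √40)/6.
  ⇒ x = 2/3 - sqrt(10)/3 ≈ -0.3874, 2/3 + sqrt(10)/3 ≈ 1.7208

f''(x) = (-3*x^2 + 10*x - 2)*exp(-x)
Second-derivative test at each critical point:
  f''(-0.3874) = -9.3172 < 0 → local maximum
  f''(1.7208) = 1.1317 > 0 → local minimum

Critical points: x = 2/3 - sqrt(10)/3 ≈ -0.3874 (local maximum); x = 2/3 + sqrt(10)/3 ≈ 1.7208 (local minimum)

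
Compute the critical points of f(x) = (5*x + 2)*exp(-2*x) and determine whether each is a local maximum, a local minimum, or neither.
f'(x) = (1 - 10*x)*exp(-2*x)

Solve f'(x) = 0:
  f'(x) = (1 - 10*x)·exp(-2*x) and exp(-2*x) > 0 for every x, so f'(x) = 0 ⇔ 1 - 10*x = 0.
  1 - 10*x = 0.
  ⇒ x = 1/10

f''(x) = 4*(5*x - 3)*exp(-2*x)
Second-derivative test at each critical point:
  f''(1/10) = -8.1873 < 0 → local maximum

Critical points: x = 1/10 (local maximum)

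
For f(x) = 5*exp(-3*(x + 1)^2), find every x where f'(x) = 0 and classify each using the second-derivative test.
f'(x) = 30*(-x - 1)*exp(-3*(x + 1)^2)

Solve f'(x) = 0:
  f'(x) = (-30*x - 30)·exp(-3*(x + 1)^2) and exp(-3*(x + 1)^2) > 0 for every x, so f'(x) = 0 ⇔ -30*x - 30 = 0.
  Factor: -30*x - 30 = -30*(x + 1) = 0.
  ⇒ x = -1

f''(x) = 30*(6*(x + 1)^2 - 1)*exp(-3*(x + 1)^2)
Second-derivative test at each critical point:
  f''(-1) = -30 < 0 → local maximum

Critical points: x = -1 (local maximum)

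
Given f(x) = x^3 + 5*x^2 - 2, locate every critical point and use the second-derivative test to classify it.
f'(x) = x*(3*x + 10)

Solve f'(x) = 0:
  Factor: 3*x^2 + 10*x = x*(3*x + 10) = 0.
  ⇒ x = -10/3, 0

f''(x) = 6*x + 10
Second-derivative test at each critical point:
  f''(-10/3) = -10 < 0 → local maximum
  f''(0) = 10 > 0 → local minimum

Critical points: x = -10/3 (local maximum); x = 0 (local minimum)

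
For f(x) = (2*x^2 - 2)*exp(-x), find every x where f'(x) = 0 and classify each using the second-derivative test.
f'(x) = 2*(-x^2 + 2*x + 1)*exp(-x)

Solve f'(x) = 0:
  f'(x) = (-2*x^2 + 4*x + 2)·exp(-x) and exp(-x) > 0 for every x, so f'(x) = 0 ⇔ -2*x^2 + 4*x + 2 = 0.
  Factor: -2*x^2 + 4*x + 2 = -2*(x^2 - 2*x - 1); x^2 - 2*x - 1 = 0 has no rational roots; quadratic formula: x = (2 ± √8)/2.
  ⇒ x = 1 - sqrt(2) ≈ -0.4142, 1 + sqrt(2) ≈ 2.4142

f''(x) = 2*(x^2 - 4*x + 1)*exp(-x)
Second-derivative test at each critical point:
  f''(-0.4142) = 8.5598 > 0 → local minimum
  f''(2.4142) = -0.5059 < 0 → local maximum

Critical points: x = 1 - sqrt(2) ≈ -0.4142 (local minimum); x = 1 + sqrt(2) ≈ 2.4142 (local maximum)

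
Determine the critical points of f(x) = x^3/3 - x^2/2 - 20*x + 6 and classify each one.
f'(x) = x^2 - x - 20

Solve f'(x) = 0:
  Factor: x^2 - x - 20 = (x - 5)*(x + 4) = 0.
  ⇒ x = -4, 5

f''(x) = 2*x - 1
Second-derivative test at each critical point:
  f''(-4) = -9 < 0 → local maximum
  f''(5) = 9 > 0 → local minimum

Critical points: x = -4 (local maximum); x = 5 (local minimum)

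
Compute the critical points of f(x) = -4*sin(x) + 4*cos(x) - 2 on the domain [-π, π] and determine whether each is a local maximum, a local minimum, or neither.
f'(x) = -4*sqrt(2)*sin(x + pi/4)

Solve f'(x) = 0 on [-π, π]:
  f'(x) = 0 ⇔ -4*cos(x) = 4*sin(x) ⇔ tan(x) = -1, i.e. x = arctan(-1) + nπ; keep the solutions lying in [-π, π].
  ⇒ x = -pi/4 ≈ -0.7854, 3*pi/4 ≈ 2.3562

f''(x) = -4*sqrt(2)*cos(x + pi/4)
Second-derivative test at each critical point:
  f''(-0.7854) = -5.6569 < 0 → local maximum
  f''(2.3562) = 5.6569 > 0 → local minimum

Critical points: x = -pi/4 ≈ -0.7854 (local maximum); x = 3*pi/4 ≈ 2.3562 (local minimum)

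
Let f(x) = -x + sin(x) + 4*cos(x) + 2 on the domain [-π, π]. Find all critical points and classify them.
f'(x) = -4*sin(x) + cos(x) - 1

Solve f'(x) = 0 on [-π, π]:
  f'(x) = 0 ⇔ -4*sin(x) + cos(x) = 1. Write the left side as R·cos(x + φ) with R = √(1² + 4²) = sqrt(17), cos φ = sqrt(17)/17, sin φ = 4*sqrt(17)/17; then cos(x + φ) = sqrt(17)/17. Solve for x and keep the solutions lying in [-π, π].
  ⇒ x = -pi + atan(8/15) ≈ -2.6516, 0

f''(x) = -sin(x) - 4*cos(x)
Second-derivative test at each critical point:
  f''(-2.6516) = 4 > 0 → local minimum
  f''(0) = -4 < 0 → local maximum

Critical points: x = -pi + atan(8/15) ≈ -2.6516 (local minimum); x = 0 (local maximum)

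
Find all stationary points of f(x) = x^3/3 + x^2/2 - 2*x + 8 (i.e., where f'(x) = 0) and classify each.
f'(x) = x^2 + x - 2

Solve f'(x) = 0:
  Factor: x^2 + x - 2 = (x - 1)*(x + 2) = 0.
  ⇒ x = -2, 1

f''(x) = 2*x + 1
Second-derivative test at each critical point:
  f''(-2) = -3 < 0 → local maximum
  f''(1) = 3 > 0 → local minimum

Critical points: x = -2 (local maximum); x = 1 (local minimum)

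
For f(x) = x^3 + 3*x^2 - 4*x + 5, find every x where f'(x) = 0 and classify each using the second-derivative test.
f'(x) = 3*x^2 + 6*x - 4

Solve f'(x) = 0:
  3*x^2 + 6*x - 4 = 0 has no rational roots; quadratic formula: x = (-6 ± √84)/6.
  ⇒ x = -sqrt(21)/3 - 1 ≈ -2.5275, -1 + sqrt(21)/3 ≈ 0.5275

f''(x) = 6*x + 6
Second-derivative test at each critical point:
  f''(-2.5275) = -9.1652 < 0 → local maximum
  f''(0.5275) = 9.1652 > 0 → local minimum

Critical points: x = -sqrt(21)/3 - 1 ≈ -2.5275 (local maximum); x = -1 + sqrt(21)/3 ≈ 0.5275 (local minimum)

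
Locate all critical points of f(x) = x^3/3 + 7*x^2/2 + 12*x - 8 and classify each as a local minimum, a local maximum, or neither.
f'(x) = x^2 + 7*x + 12

Solve f'(x) = 0:
  Factor: x^2 + 7*x + 12 = (x + 3)*(x + 4) = 0.
  ⇒ x = -4, -3

f''(x) = 2*x + 7
Second-derivative test at each critical point:
  f''(-4) = -1 < 0 → local maximum
  f''(-3) = 1 > 0 → local minimum

Critical points: x = -4 (local maximum); x = -3 (local minimum)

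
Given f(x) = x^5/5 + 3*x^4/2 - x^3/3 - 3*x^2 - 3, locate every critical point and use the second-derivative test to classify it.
f'(x) = x*(x^3 + 6*x^2 - x - 6)

Solve f'(x) = 0:
  Factor: x^4 + 6*x^3 - x^2 - 6*x = x*(x - 1)*(x + 1)*(x + 6) = 0.
  ⇒ x = -6, -1, 0, 1

f''(x) = 4*x^3 + 18*x^2 - 2*x - 6
Second-derivative test at each critical point:
  f''(-6) = -210 < 0 → local maximum
  f''(-1) = 10 > 0 → local minimum
  f''(0) = -6 < 0 → local maximum
  f''(1) = 14 > 0 → local minimum

Critical points: x = -6 (local maximum); x = -1 (local minimum); x = 0 (local maximum); x = 1 (local minimum)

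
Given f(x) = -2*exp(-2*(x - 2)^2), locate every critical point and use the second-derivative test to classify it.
f'(x) = 8*(x - 2)*exp(-2*(x - 2)^2)

Solve f'(x) = 0:
  f'(x) = (8*x - 16)·exp(-2*(x - 2)^2) and exp(-2*(x - 2)^2) > 0 for every x, so f'(x) = 0 ⇔ 8*x - 16 = 0.
  Factor: 8*x - 16 = 8*(x - 2) = 0.
  ⇒ x = 2

f''(x) = 8*(1 - 4*(x - 2)^2)*exp(-2*(x - 2)^2)
Second-derivative test at each critical point:
  f''(2) = 8 > 0 → local minimum

Critical points: x = 2 (local minimum)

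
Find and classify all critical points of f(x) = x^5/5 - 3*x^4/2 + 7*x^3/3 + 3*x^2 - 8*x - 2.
f'(x) = x^4 - 6*x^3 + 7*x^2 + 6*x - 8

Solve f'(x) = 0:
  Factor: x^4 - 6*x^3 + 7*x^2 + 6*x - 8 = (x - 4)*(x - 2)*(x - 1)*(x + 1) = 0.
  ⇒ x = -1, 1, 2, 4

f''(x) = 4*x^3 - 18*x^2 + 14*x + 6
Second-derivative test at each critical point:
  f''(-1) = -30 < 0 → local maximum
  f''(1) = 6 > 0 → local minimum
  f''(2) = -6 < 0 → local maximum
  f''(4) = 30 > 0 → local minimum

Critical points: x = -1 (local maximum); x = 1 (local minimum); x = 2 (local maximum); x = 4 (local minimum)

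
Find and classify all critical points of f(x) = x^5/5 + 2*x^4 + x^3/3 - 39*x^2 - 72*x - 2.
f'(x) = x^4 + 8*x^3 + x^2 - 78*x - 72

Solve f'(x) = 0:
  Factor: x^4 + 8*x^3 + x^2 - 78*x - 72 = (x - 3)*(x + 1)*(x + 4)*(x + 6) = 0.
  ⇒ x = -6, -4, -1, 3

f''(x) = 4*x^3 + 24*x^2 + 2*x - 78
Second-derivative test at each critical point:
  f''(-6) = -90 < 0 → local maximum
  f''(-4) = 42 > 0 → local minimum
  f''(-1) = -60 < 0 → local maximum
  f''(3) = 252 > 0 → local minimum

Critical points: x = -6 (local maximum); x = -4 (local minimum); x = -1 (local maximum); x = 3 (local minimum)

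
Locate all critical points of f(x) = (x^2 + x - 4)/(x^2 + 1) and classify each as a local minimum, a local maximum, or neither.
f'(x) = (-x^2 + 10*x + 1)/(x^4 + 2*x^2 + 1)

Solve f'(x) = 0:
  f'(x) = -(x^2 - 10*x - 1)/(x^2 + 1)^2; the denominator is positive wherever f is defined, so f'(x) = 0 ⇔ -x^2 + 10*x + 1 = 0.
  x^2 - 10*x - 1 = 0 has no rational roots; quadratic formula: x = (10 ± √104)/2.
  ⇒ x = 5 - sqrt(26) ≈ -0.0990, 5 + sqrt(26) ≈ 10.0990

f''(x) = 2*(x^3 - 15*x^2 - 3*x + 5)/(x^6 + 3*x^4 + 3*x^2 + 1)
Second-derivative test at each critical point:
  f''(-0.0990) = 10.0010 > 0 → local minimum
  f''(10.0990) = -0.0010 < 0 → local maximum

Critical points: x = 5 - sqrt(26) ≈ -0.0990 (local minimum); x = 5 + sqrt(26) ≈ 10.0990 (local maximum)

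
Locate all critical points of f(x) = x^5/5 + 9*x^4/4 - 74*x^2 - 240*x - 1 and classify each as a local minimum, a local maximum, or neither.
f'(x) = x^4 + 9*x^3 - 148*x - 240

Solve f'(x) = 0:
  Factor: x^4 + 9*x^3 - 148*x - 240 = (x - 4)*(x + 2)*(x + 5)*(x + 6) = 0.
  ⇒ x = -6, -5, -2, 4

f''(x) = 4*x^3 + 27*x^2 - 148
Second-derivative test at each critical point:
  f''(-6) = -40 < 0 → local maximum
  f''(-5) = 27 > 0 → local minimum
  f''(-2) = -72 < 0 → local maximum
  f''(4) = 540 > 0 → local minimum

Critical points: x = -6 (local maximum); x = -5 (local minimum); x = -2 (local maximum); x = 4 (local minimum)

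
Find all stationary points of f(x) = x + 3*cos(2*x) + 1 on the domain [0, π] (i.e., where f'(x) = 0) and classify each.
f'(x) = 1 - 6*sin(2*x)

Solve f'(x) = 0 on [0, π]:
  f'(x) = 0 ⇔ sin(2*x) = 1/6, i.e. 2*x = arcsin(1/6) + 2nπ or 2*x = π − arcsin(1/6) + 2nπ; keep the solutions lying in [0, π].
  ⇒ x = asin(1/6)/2 ≈ 0.0837, -asin(1/6)/2 + pi/2 ≈ 1.4871

f''(x) = -12*cos(2*x)
Second-derivative test at each critical point:
  f''(0.0837) = -11.8322 < 0 → local maximum
  f''(1.4871) = 11.8322 > 0 → local minimum

Critical points: x = asin(1/6)/2 ≈ 0.0837 (local maximum); x = -asin(1/6)/2 + pi/2 ≈ 1.4871 (local minimum)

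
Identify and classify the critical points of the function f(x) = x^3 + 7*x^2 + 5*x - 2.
f'(x) = 3*x^2 + 14*x + 5

Solve f'(x) = 0:
  3*x^2 + 14*x + 5 = 0 has no rational roots; quadratic formula: x = (-14 ± √136)/6.
  ⇒ x = -7/3 - sqrt(34)/3 ≈ -4.2770, -7/3 + sqrt(34)/3 ≈ -0.3897

f''(x) = 6*x + 14
Second-derivative test at each critical point:
  f''(-4.2770) = -11.6619 < 0 → local maximum
  f''(-0.3897) = 11.6619 > 0 → local minimum

Critical points: x = -7/3 - sqrt(34)/3 ≈ -4.2770 (local maximum); x = -7/3 + sqrt(34)/3 ≈ -0.3897 (local minimum)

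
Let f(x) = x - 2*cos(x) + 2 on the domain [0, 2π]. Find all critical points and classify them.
f'(x) = 2*sin(x) + 1

Solve f'(x) = 0 on [0, 2π]:
  f'(x) = 0 ⇔ sin(x) = -1/2, i.e. x = arcsin(-1/2) + 2nπ or x = π − arcsin(-1/2) + 2nπ; keep the solutions lying in [0, 2π].
  ⇒ x = 7*pi/6 ≈ 3.6652, 11*pi/6 ≈ 5.7596

f''(x) = 2*cos(x)
Second-derivative test at each critical point:
  f''(3.6652) = -1.7321 < 0 → local maximum
  f''(5.7596) = 1.7321 > 0 → local minimum

Critical points: x = 7*pi/6 ≈ 3.6652 (local maximum); x = 11*pi/6 ≈ 5.7596 (local minimum)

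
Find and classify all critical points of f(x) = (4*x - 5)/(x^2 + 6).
f'(x) = 2*(-2*x^2 + 5*x + 12)/(x^4 + 12*x^2 + 36)

Solve f'(x) = 0:
  f'(x) = -2*(x - 4)*(2*x + 3)/(x^2 + 6)^2; the denominator is positive wherever f is defined, so f'(x) = 0 ⇔ -4*x^2 + 10*x + 24 = 0.
  Factor: -4*x^2 + 10*x + 24 = -2*(x - 4)*(2*x + 3) = 0.
  ⇒ x = -3/2, 4

f''(x) = 2*(4*x^2*(4*x - 5) + (5 - 12*x)*(x^2 + 6))/(x^2 + 6)^3
Second-derivative test at each critical point:
  f''(-3/2) = 32/99 > 0 → local minimum
  f''(4) = -1/22 < 0 → local maximum

Critical points: x = -3/2 (local minimum); x = 4 (local maximum)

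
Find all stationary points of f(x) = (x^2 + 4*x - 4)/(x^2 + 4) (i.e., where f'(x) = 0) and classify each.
f'(x) = 4*(-x^2 + 4*x + 4)/(x^4 + 8*x^2 + 16)

Solve f'(x) = 0:
  f'(x) = -4*(x^2 - 4*x - 4)/(x^2 + 4)^2; the denominator is positive wherever f is defined, so f'(x) = 0 ⇔ -4*x^2 + 16*x + 16 = 0.
  Factor: -4*x^2 + 16*x + 16 = -4*(x^2 - 4*x - 4); x^2 - 4*x - 4 = 0 has no rational roots; quadratic formula: x = (4 ± √32)/2.
  ⇒ x = 2 - 2*sqrt(2) ≈ -0.8284, 2 + 2*sqrt(2) ≈ 4.8284

f''(x) = 8*(x^3 - 6*x^2 - 12*x + 8)/(x^6 + 12*x^4 + 48*x^2 + 64)
Second-derivative test at each critical point:
  f''(-0.8284) = 1.0303 > 0 → local minimum
  f''(4.8284) = -0.0303 < 0 → local maximum

Critical points: x = 2 - 2*sqrt(2) ≈ -0.8284 (local minimum); x = 2 + 2*sqrt(2) ≈ 4.8284 (local maximum)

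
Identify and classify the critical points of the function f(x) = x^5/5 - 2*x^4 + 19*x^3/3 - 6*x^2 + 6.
f'(x) = x*(x^3 - 8*x^2 + 19*x - 12)

Solve f'(x) = 0:
  Factor: x^4 - 8*x^3 + 19*x^2 - 12*x = x*(x - 4)*(x - 3)*(x - 1) = 0.
  ⇒ x = 0, 1, 3, 4

f''(x) = 4*x^3 - 24*x^2 + 38*x - 12
Second-derivative test at each critical point:
  f''(0) = -12 < 0 → local maximum
  f''(1) = 6 > 0 → local minimum
  f''(3) = -6 < 0 → local maximum
  f''(4) = 12 > 0 → local minimum

Critical points: x = 0 (local maximum); x = 1 (local minimum); x = 3 (local maximum); x = 4 (local minimum)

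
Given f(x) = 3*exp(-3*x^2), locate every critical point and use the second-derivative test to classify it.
f'(x) = -18*x*exp(-3*x^2)

Solve f'(x) = 0:
  f'(x) = (-18*x)·exp(-3*x^2) and exp(-3*x^2) > 0 for every x, so f'(x) = 0 ⇔ -18*x = 0.
  -18*x = 0.
  ⇒ x = 0

f''(x) = 18*(6*x^2 - 1)*exp(-3*x^2)
Second-derivative test at each critical point:
  f''(0) = -18 < 0 → local maximum

Critical points: x = 0 (local maximum)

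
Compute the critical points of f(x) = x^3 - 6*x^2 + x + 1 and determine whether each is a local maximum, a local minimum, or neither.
f'(x) = 3*x^2 - 12*x + 1

Solve f'(x) = 0:
  3*x^2 - 12*x + 1 = 0 has no rational roots; quadratic formula: x = (12 ± √132)/6.
  ⇒ x = 2 - sqrt(33)/3 ≈ 0.0851, sqrt(33)/3 + 2 ≈ 3.9149

f''(x) = 6*x - 12
Second-derivative test at each critical point:
  f''(0.0851) = -11.4891 < 0 → local maximum
  f''(3.9149) = 11.4891 > 0 → local minimum

Critical points: x = 2 - sqrt(33)/3 ≈ 0.0851 (local maximum); x = sqrt(33)/3 + 2 ≈ 3.9149 (local minimum)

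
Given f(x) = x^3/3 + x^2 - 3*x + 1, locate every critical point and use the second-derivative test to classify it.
f'(x) = x^2 + 2*x - 3

Solve f'(x) = 0:
  Factor: x^2 + 2*x - 3 = (x - 1)*(x + 3) = 0.
  ⇒ x = -3, 1

f''(x) = 2*x + 2
Second-derivative test at each critical point:
  f''(-3) = -4 < 0 → local maximum
  f''(1) = 4 > 0 → local minimum

Critical points: x = -3 (local maximum); x = 1 (local minimum)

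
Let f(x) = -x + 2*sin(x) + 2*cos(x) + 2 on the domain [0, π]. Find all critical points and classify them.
f'(x) = 2*sqrt(2)*cos(x + pi/4) - 1

Solve f'(x) = 0 on [0, π]:
  f'(x) = 0 ⇔ -2*sin(x) + 2*cos(x) = 1. Write the left side as R·cos(x + φ) with R = √(2² + 2²) = 2*sqrt(2), cos φ = sqrt(2)/2, sin φ = sqrt(2)/2; then cos(x + φ) = sqrt(2)/4. Solve for x and keep the solutions lying in [0, π].
  ⇒ x = atan((-1 + sqrt(7))/(1 + sqrt(7))) ≈ 0.4240

f''(x) = -2*sqrt(2)*sin(x + pi/4)
Second-derivative test at each critical point:
  f''(0.4240) = -2.6458 < 0 → local maximum

Critical points: x = atan((-1 + sqrt(7))/(1 + sqrt(7))) ≈ 0.4240 (local maximum)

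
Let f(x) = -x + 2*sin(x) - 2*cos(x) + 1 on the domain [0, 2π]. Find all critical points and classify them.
f'(x) = 2*sqrt(2)*sin(x + pi/4) - 1

Solve f'(x) = 0 on [0, 2π]:
  f'(x) = 0 ⇔ 2*sin(x) + 2*cos(x) = 1. Write the left side as R·cos(x + φ) with R = √(2² + (-2)²) = 2*sqrt(2), cos φ = sqrt(2)/2, sin φ = -sqrt(2)/2; then cos(x + φ) = sqrt(2)/4. Solve for x and keep the solutions lying in [0, 2π].
  ⇒ x = atan((1 + sqrt(7))/(1 - sqrt(7))) + pi ≈ 1.9948, atan((1 - sqrt(7))/(1 + sqrt(7))) + 2*pi ≈ 5.8592

f''(x) = 2*sqrt(2)*cos(x + pi/4)
Second-derivative test at each critical point:
  f''(1.9948) = -2.6458 < 0 → local maximum
  f''(5.8592) = 2.6458 > 0 → local minimum

Critical points: x = atan((1 + sqrt(7))/(1 - sqrt(7))) + pi ≈ 1.9948 (local maximum); x = atan((1 - sqrt(7))/(1 + sqrt(7))) + 2*pi ≈ 5.8592 (local minimum)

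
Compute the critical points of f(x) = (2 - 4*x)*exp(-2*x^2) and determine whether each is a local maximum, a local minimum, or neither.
f'(x) = 4*(2*x*(2*x - 1) - 1)*exp(-2*x^2)

Solve f'(x) = 0:
  f'(x) = (16*x^2 - 8*x - 4)·exp(-2*x^2) and exp(-2*x^2) > 0 for every x, so f'(x) = 0 ⇔ 16*x^2 - 8*x - 4 = 0.
  Factor: 16*x^2 - 8*x - 4 = 4*(4*x^2 - 2*x - 1); 4*x^2 - 2*x - 1 = 0 has no rational roots; quadratic formula: x = (2 ± √20)/8.
  ⇒ x = 1/4 - sqrt(5)/4 ≈ -0.3090, 1/4 + sqrt(5)/4 ≈ 0.8090

f''(x) = 8*(4*x^2*(1 - 2*x) + 6*x - 1)*exp(-2*x^2)
Second-derivative test at each critical point:
  f''(-0.3090) = -14.7786 < 0 → local maximum
  f''(0.8090) = 4.8314 > 0 → local minimum

Critical points: x = 1/4 - sqrt(5)/4 ≈ -0.3090 (local maximum); x = 1/4 + sqrt(5)/4 ≈ 0.8090 (local minimum)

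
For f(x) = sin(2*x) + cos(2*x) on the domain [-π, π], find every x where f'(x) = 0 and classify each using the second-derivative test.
f'(x) = 2*sqrt(2)*cos(2*x + pi/4)

Solve f'(x) = 0 on [-π, π]:
  f'(x) = 0 ⇔ cos(2*x) = sin(2*x) ⇔ tan(2*x) = 1, i.e. 2*x = arctan(1) + nπ; keep the solutions lying in [-π, π].
  ⇒ x = -7*pi/8 ≈ -2.7489, -3*pi/8 ≈ -1.1781, pi/8 ≈ 0.3927, 5*pi/8 ≈ 1.9635

f''(x) = -4*sqrt(2)*sin(2*x + pi/4)
Second-derivative test at each critical point:
  f''(-2.7489) = -5.6569 < 0 → local maximum
  f''(-1.1781) = 5.6569 > 0 → local minimum
  f''(0.3927) = -5.6569 < 0 → local maximum
  f''(1.9635) = 5.6569 > 0 → local minimum

Critical points: x = -7*pi/8 ≈ -2.7489 (local maximum); x = -3*pi/8 ≈ -1.1781 (local minimum); x = pi/8 ≈ 0.3927 (local maximum); x = 5*pi/8 ≈ 1.9635 (local minimum)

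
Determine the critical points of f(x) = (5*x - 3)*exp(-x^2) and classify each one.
f'(x) = (-2*x*(5*x - 3) + 5)*exp(-x^2)

Solve f'(x) = 0:
  f'(x) = (-10*x^2 + 6*x + 5)·exp(-x^2) and exp(-x^2) > 0 for every x, so f'(x) = 0 ⇔ -10*x^2 + 6*x + 5 = 0.
  10*x^2 - 6*x - 5 = 0 has no rational roots; quadratic formula: x = (6 ± √236)/20.
  ⇒ x = 3/10 - sqrt(59)/10 ≈ -0.4681, 3/10 + sqrt(59)/10 ≈ 1.0681

f''(x) = 2*(2*x^2*(5*x - 3) - 15*x + 3)*exp(-x^2)
Second-derivative test at each critical point:
  f''(-0.4681) = 12.3392 > 0 → local minimum
  f''(1.0681) = -4.9089 < 0 → local maximum

Critical points: x = 3/10 - sqrt(59)/10 ≈ -0.4681 (local minimum); x = 3/10 + sqrt(59)/10 ≈ 1.0681 (local maximum)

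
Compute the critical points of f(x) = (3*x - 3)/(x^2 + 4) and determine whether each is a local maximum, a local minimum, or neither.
f'(x) = 3*(x^2 - 2*x*(x - 1) + 4)/(x^2 + 4)^2

Solve f'(x) = 0:
  f'(x) = -3*(x^2 - 2*x - 4)/(x^2 + 4)^2; the denominator is positive wherever f is defined, so f'(x) = 0 ⇔ -3*x^2 + 6*x + 12 = 0.
  Factor: -3*x^2 + 6*x + 12 = -3*(x^2 - 2*x - 4); x^2 - 2*x - 4 = 0 has no rational roots; quadratic formula: x = (2 ± √20)/2.
  ⇒ x = 1 - sqrt(5) ≈ -1.2361, 1 + sqrt(5) ≈ 3.2361

f''(x) = 6*(4*x^2*(x - 1) + (1 - 3*x)*(x^2 + 4))/(x^2 + 4)^3
Second-derivative test at each critical point:
  f''(-1.2361) = 0.4391 > 0 → local minimum
  f''(3.2361) = -0.0641 < 0 → local maximum

Critical points: x = 1 - sqrt(5) ≈ -1.2361 (local minimum); x = 1 + sqrt(5) ≈ 3.2361 (local maximum)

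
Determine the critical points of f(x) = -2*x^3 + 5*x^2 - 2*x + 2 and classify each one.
f'(x) = -6*x^2 + 10*x - 2

Solve f'(x) = 0:
  Factor: -6*x^2 + 10*x - 2 = -2*(3*x^2 - 5*x + 1); 3*x^2 - 5*x + 1 = 0 has no rational roots; quadratic formula: x = (5 ± √13)/6.
  ⇒ x = 5/6 - sqrt(13)/6 ≈ 0.2324, sqrt(13)/6 + 5/6 ≈ 1.4343

f''(x) = 10 - 12*x
Second-derivative test at each critical point:
  f''(0.2324) = 7.2111 > 0 → local minimum
  f''(1.4343) = -7.2111 < 0 → local maximum

Critical points: x = 5/6 - sqrt(13)/6 ≈ 0.2324 (local minimum); x = sqrt(13)/6 + 5/6 ≈ 1.4343 (local maximum)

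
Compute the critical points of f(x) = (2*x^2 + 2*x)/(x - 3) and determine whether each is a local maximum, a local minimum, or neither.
f'(x) = 2*(x^2 - 6*x - 3)/(x^2 - 6*x + 9)

Solve f'(x) = 0:
  f'(x) = 2*(x^2 - 6*x - 3)/(x - 3)^2; the denominator is positive wherever f is defined, so f'(x) = 0 ⇔ 2*x^2 - 12*x - 6 = 0.
  Factor: 2*x^2 - 12*x - 6 = 2*(x^2 - 6*x - 3); x^2 - 6*x - 3 = 0 has no rational roots; quadratic formula: x = (6 ± √48)/2.
  ⇒ x = 3 - 2*sqrt(3) ≈ -0.4641, 3 + 2*sqrt(3) ≈ 6.4641

f''(x) = 48/(x^3 - 9*x^2 + 27*x - 27)
Second-derivative test at each critical point:
  f''(-0.4641) = -1.1547 < 0 → local maximum
  f''(6.4641) = 1.1547 > 0 → local minimum

Critical points: x = 3 - 2*sqrt(3) ≈ -0.4641 (local maximum); x = 3 + 2*sqrt(3) ≈ 6.4641 (local minimum)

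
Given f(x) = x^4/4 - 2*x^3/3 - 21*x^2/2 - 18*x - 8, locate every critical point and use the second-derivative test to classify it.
f'(x) = x^3 - 2*x^2 - 21*x - 18

Solve f'(x) = 0:
  Factor: x^3 - 2*x^2 - 21*x - 18 = (x - 6)*(x + 1)*(x + 3) = 0.
  ⇒ x = -3, -1, 6

f''(x) = 3*x^2 - 4*x - 21
Second-derivative test at each critical point:
  f''(-3) = 18 > 0 → local minimum
  f''(-1) = -14 < 0 → local maximum
  f''(6) = 63 > 0 → local minimum

Critical points: x = -3 (local minimum); x = -1 (local maximum); x = 6 (local minimum)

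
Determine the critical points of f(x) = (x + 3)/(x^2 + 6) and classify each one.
f'(x) = (x^2 - 2*x*(x + 3) + 6)/(x^2 + 6)^2

Solve f'(x) = 0:
  f'(x) = -(x^2 + 6*x - 6)/(x^2 + 6)^2; the denominator is positive wherever f is defined, so f'(x) = 0 ⇔ -x^2 - 6*x + 6 = 0.
  x^2 + 6*x - 6 = 0 has no rational roots; quadratic formula: x = (-6 ± √60)/2.
  ⇒ x = -sqrt(15) - 3 ≈ -6.8730, -3 + sqrt(15) ≈ 0.8730

f''(x) = 2*(4*x^2*(x + 3) - 3*(x + 1)*(x^2 + 6))/(x^2 + 6)^3
Second-derivative test at each critical point:
  f''(-6.8730) = 0.0027 > 0 → local minimum
  f''(0.8730) = -0.1694 < 0 → local maximum

Critical points: x = -sqrt(15) - 3 ≈ -6.8730 (local minimum); x = -3 + sqrt(15) ≈ 0.8730 (local maximum)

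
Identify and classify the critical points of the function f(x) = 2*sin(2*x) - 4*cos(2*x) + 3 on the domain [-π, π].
f'(x) = 8*sin(2*x) + 4*cos(2*x)

Solve f'(x) = 0 on [-π, π]:
  f'(x) = 0 ⇔ 2*cos(2*x) = -4*sin(2*x) ⇔ tan(2*x) = -1/2, i.e. 2*x = arctan(-1/2) + nπ; keep the solutions lying in [-π, π].
  ⇒ x = -pi/2 - atan(1/2)/2 ≈ -1.8026, -atan(1/2)/2 ≈ -0.2318, -atan(1/2)/2 + pi/2 ≈ 1.3390, pi - atan(1/2)/2 ≈ 2.9098

f''(x) = -8*sin(2*x) + 16*cos(2*x)
Second-derivative test at each critical point:
  f''(-1.8026) = -17.8885 < 0 → local maximum
  f''(-0.2318) = 17.8885 > 0 → local minimum
  f''(1.3390) = -17.8885 < 0 → local maximum
  f''(2.9098) = 17.8885 > 0 → local minimum

Critical points: x = -pi/2 - atan(1/2)/2 ≈ -1.8026 (local maximum); x = -atan(1/2)/2 ≈ -0.2318 (local minimum); x = -atan(1/2)/2 + pi/2 ≈ 1.3390 (local maximum); x = pi - atan(1/2)/2 ≈ 2.9098 (local minimum)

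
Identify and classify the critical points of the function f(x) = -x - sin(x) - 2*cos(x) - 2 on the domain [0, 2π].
f'(x) = 2*sin(x) - cos(x) - 1

Solve f'(x) = 0 on [0, 2π]:
  f'(x) = 0 ⇔ 2*sin(x) - cos(x) = 1. Write the left side as R·cos(x + φ) with R = √((-1)² + (-2)²) = sqrt(5), cos φ = -sqrt(5)/5, sin φ = -2*sqrt(5)/5; then cos(x + φ) = sqrt(5)/5. Solve for x and keep the solutions lying in [0, 2π].
  ⇒ x = atan(4/3) ≈ 0.9273, pi ≈ 3.1416

f''(x) = sin(x) + 2*cos(x)
Second-derivative test at each critical point:
  f''(0.9273) = 2 > 0 → local minimum
  f''(3.1416) = -2 < 0 → local maximum

Critical points: x = atan(4/3) ≈ 0.9273 (local minimum); x = pi ≈ 3.1416 (local maximum)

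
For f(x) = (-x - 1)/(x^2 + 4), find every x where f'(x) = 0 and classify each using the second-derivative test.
f'(x) = (-x^2 + 2*x*(x + 1) - 4)/(x^2 + 4)^2

Solve f'(x) = 0:
  f'(x) = (x^2 + 2*x - 4)/(x^2 + 4)^2; the denominator is positive wherever f is defined, so f'(x) = 0 ⇔ x^2 + 2*x - 4 = 0.
  x^2 + 2*x - 4 = 0 has no rational roots; quadratic formula: x = (-2 ± √20)/2.
  ⇒ x = -sqrt(5) - 1 ≈ -3.2361, -1 + sqrt(5) ≈ 1.2361

f''(x) = 2*(-4*x^2*(x + 1) + (3*x + 1)*(x^2 + 4))/(x^2 + 4)^3
Second-derivative test at each critical point:
  f''(-3.2361) = -0.0214 < 0 → local maximum
  f''(1.2361) = 0.1464 > 0 → local minimum

Critical points: x = -sqrt(5) - 1 ≈ -3.2361 (local maximum); x = -1 + sqrt(5) ≈ 1.2361 (local minimum)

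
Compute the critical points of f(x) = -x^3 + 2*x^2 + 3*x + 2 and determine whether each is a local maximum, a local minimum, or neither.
f'(x) = -3*x^2 + 4*x + 3

Solve f'(x) = 0:
  3*x^2 - 4*x - 3 = 0 has no rational roots; quadratic formula: x = (4 ± √52)/6.
  ⇒ x = 2/3 - sqrt(13)/3 ≈ -0.5352, 2/3 + sqrt(13)/3 ≈ 1.8685

f''(x) = 4 - 6*x
Second-derivative test at each critical point:
  f''(-0.5352) = 7.2111 > 0 → local minimum
  f''(1.8685) = -7.2111 < 0 → local maximum

Critical points: x = 2/3 - sqrt(13)/3 ≈ -0.5352 (local minimum); x = 2/3 + sqrt(13)/3 ≈ 1.8685 (local maximum)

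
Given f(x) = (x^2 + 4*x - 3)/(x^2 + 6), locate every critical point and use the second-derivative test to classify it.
f'(x) = 2*(-2*x^2 + 9*x + 12)/(x^4 + 12*x^2 + 36)

Solve f'(x) = 0:
  f'(x) = -2*(2*x^2 - 9*x - 12)/(x^2 + 6)^2; the denominator is positive wherever f is defined, so f'(x) = 0 ⇔ -4*x^2 + 18*x + 24 = 0.
  Factor: -4*x^2 + 18*x + 24 = -2*(2*x^2 - 9*x - 12); 2*x^2 - 9*x - 12 = 0 has no rational roots; quadratic formula: x = (9 ± √177)/4.
  ⇒ x = 9/4 - sqrt(177)/4 ≈ -1.0760, 9/4 + sqrt(177)/4 ≈ 5.5760

f''(x) = 2*(4*x^3 - 27*x^2 - 72*x + 54)/(x^6 + 18*x^4 + 108*x^2 + 216)
Second-derivative test at each critical point:
  f''(-1.0760) = 0.5193 > 0 → local minimum
  f''(5.5760) = -0.0193 < 0 → local maximum

Critical points: x = 9/4 - sqrt(177)/4 ≈ -1.0760 (local minimum); x = 9/4 + sqrt(177)/4 ≈ 5.5760 (local maximum)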